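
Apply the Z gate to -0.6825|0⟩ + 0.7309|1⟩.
-0.6825|0⟩ - 0.7309|1⟩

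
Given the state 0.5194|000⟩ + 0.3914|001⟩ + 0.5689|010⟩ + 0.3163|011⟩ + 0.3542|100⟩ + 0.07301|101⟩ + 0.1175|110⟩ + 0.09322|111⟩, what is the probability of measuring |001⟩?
0.1532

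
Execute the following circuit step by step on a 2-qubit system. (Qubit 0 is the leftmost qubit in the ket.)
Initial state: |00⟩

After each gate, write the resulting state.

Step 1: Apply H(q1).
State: 1/√2|00⟩ + 1/√2|01⟩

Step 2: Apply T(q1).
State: 1/√2|00⟩ + (1/2 + (1/2)i)|01⟩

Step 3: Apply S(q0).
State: 1/√2|00⟩ + (1/2 + (1/2)i)|01⟩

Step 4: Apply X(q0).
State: 1/√2|10⟩ + (1/2 + (1/2)i)|11⟩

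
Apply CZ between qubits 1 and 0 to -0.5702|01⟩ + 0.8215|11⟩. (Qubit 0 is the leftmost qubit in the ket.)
-0.5702|01⟩ - 0.8215|11⟩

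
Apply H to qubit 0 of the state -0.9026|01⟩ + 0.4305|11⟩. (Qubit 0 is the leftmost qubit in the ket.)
-0.3338|01⟩ - 0.9426|11⟩

H on qubit 0 mixes each pair of kets that differ only in qubit 0: amplitudes (a, b) of (|…0…⟩, |…1…⟩) become ((a + b)/√2, (a − b)/√2). Kets absent from the input have amplitude 0.
(|01⟩, |11⟩): (a, b) = (-0.9026, 0.4305) → (-0.3338, -0.9426)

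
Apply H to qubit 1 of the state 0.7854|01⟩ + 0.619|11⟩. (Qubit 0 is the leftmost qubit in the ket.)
0.5554|00⟩ - 0.5554|01⟩ + 0.4377|10⟩ - 0.4377|11⟩

H on qubit 1 mixes each pair of kets that differ only in qubit 1: amplitudes (a, b) of (|…0…⟩, |…1…⟩) become ((a + b)/√2, (a − b)/√2). Kets absent from the input have amplitude 0.
(|00⟩, |01⟩): (a, b) = (0, 0.7854) → (0.5554, -0.5554)
(|10⟩, |11⟩): (a, b) = (0, 0.619) → (0.4377, -0.4377)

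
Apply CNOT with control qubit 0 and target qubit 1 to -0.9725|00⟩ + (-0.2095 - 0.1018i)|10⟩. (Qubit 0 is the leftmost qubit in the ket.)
-0.9725|00⟩ + (-0.2095 - 0.1018i)|11⟩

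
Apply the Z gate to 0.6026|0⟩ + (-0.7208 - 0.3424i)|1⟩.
0.6026|0⟩ + (0.7208 + 0.3424i)|1⟩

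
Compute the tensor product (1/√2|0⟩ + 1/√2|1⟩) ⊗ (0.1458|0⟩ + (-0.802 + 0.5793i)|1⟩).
0.1031|00⟩ + (-0.5671 + 0.4096i)|01⟩ + 0.1031|10⟩ + (-0.5671 + 0.4096i)|11⟩

amp(|b₁b₂…⟩) = product of the factor amplitudes for bits b₁, b₂, …; only kets whose every factor amplitude is nonzero survive.
|00⟩: (1/√2)(0.1458) = 0.1031
|01⟩: (1/√2)(-0.802 + 0.5793i) = (-0.5671 + 0.4096i)
|10⟩: (1/√2)(0.1458) = 0.1031
|11⟩: (1/√2)(-0.802 + 0.5793i) = (-0.5671 + 0.4096i)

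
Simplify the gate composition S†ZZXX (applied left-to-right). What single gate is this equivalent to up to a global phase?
S†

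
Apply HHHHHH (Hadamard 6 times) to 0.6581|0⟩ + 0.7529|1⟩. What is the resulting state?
0.6581|0⟩ + 0.7529|1⟩

H² = I, so an even number of Hadamards cancels: H^6 = I and the state is unchanged.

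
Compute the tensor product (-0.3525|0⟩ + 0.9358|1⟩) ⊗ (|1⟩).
-0.3525|01⟩ + 0.9358|11⟩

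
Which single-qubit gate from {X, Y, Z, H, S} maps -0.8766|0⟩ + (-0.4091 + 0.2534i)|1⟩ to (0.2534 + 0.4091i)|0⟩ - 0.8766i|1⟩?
Y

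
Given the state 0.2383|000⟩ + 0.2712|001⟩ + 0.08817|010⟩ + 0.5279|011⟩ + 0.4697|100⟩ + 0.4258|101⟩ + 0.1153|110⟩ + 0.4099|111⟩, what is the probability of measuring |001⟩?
0.07355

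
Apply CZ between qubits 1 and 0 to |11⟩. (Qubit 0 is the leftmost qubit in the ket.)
-|11⟩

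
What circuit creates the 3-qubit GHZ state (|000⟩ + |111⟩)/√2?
H(q0) → CNOT(q0,q1) → CNOT(q0,q2)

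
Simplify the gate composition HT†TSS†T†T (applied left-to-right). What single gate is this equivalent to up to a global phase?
H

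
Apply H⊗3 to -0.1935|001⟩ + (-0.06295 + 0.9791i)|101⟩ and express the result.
(-0.09067 + 0.3462i)|000⟩ + (0.09067 - 0.3462i)|001⟩ + (-0.09067 + 0.3462i)|010⟩ + (0.09067 - 0.3462i)|011⟩ + (-0.04616 - 0.3462i)|100⟩ + (0.04616 + 0.3462i)|101⟩ + (-0.04616 - 0.3462i)|110⟩ + (0.04616 + 0.3462i)|111⟩

H⊗3 gives amp(|y⟩) = (1/2√2) Σ_x (−1)^(x·y) amp(|x⟩), where x·y is the number of positions in which both x and y have a 1.
|000⟩: (-0.1935 + (-0.06295 + 0.9791i))/(2√2) = (-0.09067 + 0.3462i)
|001⟩: (0.1935 - (-0.06295 + 0.9791i))/(2√2) = (0.09067 - 0.3462i)
|010⟩: (-0.1935 + (-0.06295 + 0.9791i))/(2√2) = (-0.09067 + 0.3462i)
|011⟩: (0.1935 - (-0.06295 + 0.9791i))/(2√2) = (0.09067 - 0.3462i)
|100⟩: (-0.1935 - (-0.06295 + 0.9791i))/(2√2) = (-0.04616 - 0.3462i)
|101⟩: (0.1935 + (-0.06295 + 0.9791i))/(2√2) = (0.04616 + 0.3462i)
|110⟩: (-0.1935 - (-0.06295 + 0.9791i))/(2√2) = (-0.04616 - 0.3462i)
|111⟩: (0.1935 + (-0.06295 + 0.9791i))/(2√2) = (0.04616 + 0.3462i)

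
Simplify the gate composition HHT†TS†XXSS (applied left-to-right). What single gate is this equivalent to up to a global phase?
S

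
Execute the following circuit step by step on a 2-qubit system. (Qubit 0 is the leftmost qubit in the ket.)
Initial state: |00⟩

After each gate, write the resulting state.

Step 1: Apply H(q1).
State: 1/√2|00⟩ + 1/√2|01⟩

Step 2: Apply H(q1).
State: |00⟩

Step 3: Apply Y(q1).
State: i|01⟩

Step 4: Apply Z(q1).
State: -i|01⟩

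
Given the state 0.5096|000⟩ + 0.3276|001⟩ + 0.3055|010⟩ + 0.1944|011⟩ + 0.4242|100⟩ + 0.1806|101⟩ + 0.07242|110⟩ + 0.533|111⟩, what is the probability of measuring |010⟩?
0.09333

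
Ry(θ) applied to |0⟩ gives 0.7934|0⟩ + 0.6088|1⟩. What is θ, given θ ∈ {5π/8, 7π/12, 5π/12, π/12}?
5π/12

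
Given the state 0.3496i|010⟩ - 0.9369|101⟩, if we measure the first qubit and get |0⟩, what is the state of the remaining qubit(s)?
i|10⟩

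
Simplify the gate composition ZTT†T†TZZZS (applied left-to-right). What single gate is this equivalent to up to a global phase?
S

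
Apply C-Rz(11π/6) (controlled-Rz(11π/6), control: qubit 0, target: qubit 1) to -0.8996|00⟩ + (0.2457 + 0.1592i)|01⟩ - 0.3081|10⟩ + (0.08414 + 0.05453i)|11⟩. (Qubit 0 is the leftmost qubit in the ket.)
-0.8996|00⟩ + (0.2457 + 0.1592i)|01⟩ + (0.2976 + 0.07974i)|10⟩ + (-0.09539 - 0.03089i)|11⟩

C-Rz(11π/6) leaves the control-|0⟩ kets |00⟩, |01⟩ unchanged and applies Rz(11π/6) to qubit 1 on the control-|1⟩ pair (|10⟩, |11⟩).
Rz(11π/6) = [[e^(−iθ/2), 0], [0, e^(iθ/2)]] with e^(±iθ/2) = cos(θ/2) ± i·sin(θ/2); θ = 11π/6, cos(θ/2) ≈ -0.965926, sin(θ/2) ≈ 0.258819.
With a = amp(|10⟩) = -0.3081 and b = amp(|11⟩) = (0.08414 + 0.05453i):
new amp(|10⟩) = (-0.965926 - 0.258819i)·a = (0.2976 + 0.07974i)
new amp(|11⟩) = (-0.965926 + 0.258819i)·b = (-0.09539 - 0.03089i)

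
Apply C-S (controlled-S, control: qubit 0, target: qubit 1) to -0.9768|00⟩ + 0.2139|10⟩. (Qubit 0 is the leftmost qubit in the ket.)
-0.9768|00⟩ + 0.2139|10⟩

C-S leaves the control-|0⟩ kets |00⟩, |01⟩ unchanged and applies S to qubit 1 on the control-|1⟩ pair (|10⟩, |11⟩).
S = [[1, 0], [0, i]].
With a = amp(|10⟩) = 0.2139 and b = amp(|11⟩) = 0:
new amp(|10⟩) = (1)·a = 0.2139
new amp(|11⟩) = (i)·b = 0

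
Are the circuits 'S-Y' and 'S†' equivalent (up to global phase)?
No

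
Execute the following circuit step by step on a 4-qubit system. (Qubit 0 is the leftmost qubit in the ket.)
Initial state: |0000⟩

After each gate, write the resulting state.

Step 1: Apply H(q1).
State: 1/√2|0000⟩ + 1/√2|0100⟩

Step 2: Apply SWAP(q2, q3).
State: 1/√2|0000⟩ + 1/√2|0100⟩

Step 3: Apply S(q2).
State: 1/√2|0000⟩ + 1/√2|0100⟩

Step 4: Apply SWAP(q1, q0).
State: 1/√2|0000⟩ + 1/√2|1000⟩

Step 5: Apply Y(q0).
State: -(1/√2)i|0000⟩ + (1/√2)i|1000⟩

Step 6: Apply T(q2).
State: -(1/√2)i|0000⟩ + (1/√2)i|1000⟩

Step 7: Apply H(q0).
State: -i|1000⟩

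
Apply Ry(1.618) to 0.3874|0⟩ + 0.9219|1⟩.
-0.3997|0⟩ + 0.9166|1⟩

Ry(1.618) = [[cos(θ/2), −sin(θ/2)], [sin(θ/2), cos(θ/2)]]; θ = 1.618, cos(θ/2) ≈ 0.690222, sin(θ/2) ≈ 0.723597.
With a = amp(|0⟩) = 0.3874 and b = amp(|1⟩) = 0.9219:
new amp(|0⟩) = (0.690222)·a + (-0.723597)·b = -0.3997
new amp(|1⟩) = (0.723597)·a + (0.690222)·b = 0.9166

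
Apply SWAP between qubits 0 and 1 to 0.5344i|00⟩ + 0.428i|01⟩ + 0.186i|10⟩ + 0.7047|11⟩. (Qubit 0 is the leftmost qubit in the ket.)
0.5344i|00⟩ + 0.186i|01⟩ + 0.428i|10⟩ + 0.7047|11⟩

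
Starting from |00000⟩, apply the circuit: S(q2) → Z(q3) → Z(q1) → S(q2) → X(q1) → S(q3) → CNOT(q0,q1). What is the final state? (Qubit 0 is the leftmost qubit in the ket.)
|01000⟩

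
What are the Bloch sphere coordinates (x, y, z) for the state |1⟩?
(0, 0, -1)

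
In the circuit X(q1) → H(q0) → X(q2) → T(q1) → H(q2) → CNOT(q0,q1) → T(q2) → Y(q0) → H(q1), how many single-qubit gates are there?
8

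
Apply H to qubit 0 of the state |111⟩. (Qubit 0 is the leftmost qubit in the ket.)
1/√2|011⟩ - 1/√2|111⟩

H on qubit 0 mixes each pair of kets that differ only in qubit 0: amplitudes (a, b) of (|…0…⟩, |…1…⟩) become ((a + b)/√2, (a − b)/√2). Kets absent from the input have amplitude 0.
(|011⟩, |111⟩): (a, b) = (0, 1) → (1/√2, -1/√2)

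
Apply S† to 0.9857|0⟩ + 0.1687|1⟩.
0.9857|0⟩ - 0.1687i|1⟩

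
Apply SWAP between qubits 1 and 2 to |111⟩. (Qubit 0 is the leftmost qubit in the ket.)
|111⟩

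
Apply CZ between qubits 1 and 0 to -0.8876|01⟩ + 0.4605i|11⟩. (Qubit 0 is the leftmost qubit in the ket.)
-0.8876|01⟩ - 0.4605i|11⟩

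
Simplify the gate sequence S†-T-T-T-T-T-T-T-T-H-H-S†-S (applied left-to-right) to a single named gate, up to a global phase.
S†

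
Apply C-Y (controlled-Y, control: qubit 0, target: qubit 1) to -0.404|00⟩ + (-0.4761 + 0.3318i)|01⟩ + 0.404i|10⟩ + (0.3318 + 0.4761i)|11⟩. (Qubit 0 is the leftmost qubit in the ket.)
-0.404|00⟩ + (-0.4761 + 0.3318i)|01⟩ + (0.4761 - 0.3318i)|10⟩ - 0.404|11⟩

C-Y leaves the control-|0⟩ kets |00⟩, |01⟩ unchanged and applies Y to qubit 1 on the control-|1⟩ pair (|10⟩, |11⟩).
Y = [[0, -i], [i, 0]].
With a = amp(|10⟩) = 0.404i and b = amp(|11⟩) = (0.3318 + 0.4761i):
new amp(|10⟩) = (-i)·b = (0.4761 - 0.3318i)
new amp(|11⟩) = (i)·a = -0.404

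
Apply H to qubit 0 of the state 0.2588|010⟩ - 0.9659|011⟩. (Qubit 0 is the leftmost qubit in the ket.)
0.183|010⟩ - 0.683|011⟩ + 0.183|110⟩ - 0.683|111⟩

H on qubit 0 mixes each pair of kets that differ only in qubit 0: amplitudes (a, b) of (|…0…⟩, |…1…⟩) become ((a + b)/√2, (a − b)/√2). Kets absent from the input have amplitude 0.
(|010⟩, |110⟩): (a, b) = (0.2588, 0) → (0.183, 0.183)
(|011⟩, |111⟩): (a, b) = (-0.9659, 0) → (-0.683, -0.683)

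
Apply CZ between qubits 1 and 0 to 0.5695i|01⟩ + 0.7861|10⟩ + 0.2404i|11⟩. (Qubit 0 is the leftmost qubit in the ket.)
0.5695i|01⟩ + 0.7861|10⟩ - 0.2404i|11⟩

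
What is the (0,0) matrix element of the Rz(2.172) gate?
(0.466 - 0.8848i)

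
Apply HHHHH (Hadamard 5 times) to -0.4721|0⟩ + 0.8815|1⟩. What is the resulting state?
0.2895|0⟩ - 0.9571|1⟩

H² = I, so H^5 = H: a single Hadamard. With (a, b) = (-0.4721, 0.8815), H gives ((a + b)/√2, (a − b)/√2) = (0.2895, -0.9571).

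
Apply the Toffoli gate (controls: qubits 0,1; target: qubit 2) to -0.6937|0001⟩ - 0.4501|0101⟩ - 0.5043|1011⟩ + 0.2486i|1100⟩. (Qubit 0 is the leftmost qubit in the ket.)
-0.6937|0001⟩ - 0.4501|0101⟩ - 0.5043|1011⟩ + 0.2486i|1110⟩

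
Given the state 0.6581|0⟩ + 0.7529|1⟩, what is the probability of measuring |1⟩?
0.5669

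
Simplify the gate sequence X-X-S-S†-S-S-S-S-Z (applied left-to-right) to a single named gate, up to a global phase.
Z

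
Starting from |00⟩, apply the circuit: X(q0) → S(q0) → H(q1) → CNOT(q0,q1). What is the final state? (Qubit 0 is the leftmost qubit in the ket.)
(1/√2)i|10⟩ + (1/√2)i|11⟩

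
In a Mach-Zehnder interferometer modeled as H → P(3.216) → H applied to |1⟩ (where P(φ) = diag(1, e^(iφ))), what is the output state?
(0.9986 + 0.03717i)|0⟩ + (0.001383 - 0.03717i)|1⟩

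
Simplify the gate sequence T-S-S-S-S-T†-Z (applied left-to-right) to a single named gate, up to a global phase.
Z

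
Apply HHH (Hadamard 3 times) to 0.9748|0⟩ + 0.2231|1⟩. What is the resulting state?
0.847|0⟩ + 0.5315|1⟩

H² = I, so H^3 = H: a single Hadamard. With (a, b) = (0.9748, 0.2231), H gives ((a + b)/√2, (a − b)/√2) = (0.847, 0.5315).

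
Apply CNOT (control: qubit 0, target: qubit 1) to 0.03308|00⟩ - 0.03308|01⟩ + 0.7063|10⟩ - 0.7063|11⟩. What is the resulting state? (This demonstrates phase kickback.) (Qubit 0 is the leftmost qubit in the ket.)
0.03308|00⟩ - 0.03308|01⟩ - 0.7063|10⟩ + 0.7063|11⟩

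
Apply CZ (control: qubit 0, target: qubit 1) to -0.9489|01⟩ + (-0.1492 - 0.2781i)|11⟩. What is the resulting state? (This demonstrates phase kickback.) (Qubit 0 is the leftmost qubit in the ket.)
-0.9489|01⟩ + (0.1492 + 0.2781i)|11⟩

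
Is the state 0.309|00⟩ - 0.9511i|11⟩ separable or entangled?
Entangled

Writing the state as a|00⟩ + b|01⟩ + c|10⟩ + d|11⟩, it is a product state iff ad − bc = 0.
Here (a, b, c, d) = (0.309, 0, 0, -0.9511i): ad − bc = (0.309)(-0.9511i) − (0)(0) = -0.2939i ≠ 0, so the state is entangled.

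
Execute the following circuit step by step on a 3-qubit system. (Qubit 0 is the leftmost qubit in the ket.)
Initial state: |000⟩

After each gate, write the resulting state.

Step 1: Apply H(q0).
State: 1/√2|000⟩ + 1/√2|100⟩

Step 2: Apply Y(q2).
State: (1/√2)i|001⟩ + (1/√2)i|101⟩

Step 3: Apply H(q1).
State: (1/2)i|001⟩ + (1/2)i|011⟩ + (1/2)i|101⟩ + (1/2)i|111⟩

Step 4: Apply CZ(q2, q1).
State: (1/2)i|001⟩ - (1/2)i|011⟩ + (1/2)i|101⟩ - (1/2)i|111⟩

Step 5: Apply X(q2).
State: (1/2)i|000⟩ - (1/2)i|010⟩ + (1/2)i|100⟩ - (1/2)i|110⟩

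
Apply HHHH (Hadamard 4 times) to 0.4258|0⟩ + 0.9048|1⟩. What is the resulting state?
0.4258|0⟩ + 0.9048|1⟩

H² = I, so an even number of Hadamards cancels: H^4 = I and the state is unchanged.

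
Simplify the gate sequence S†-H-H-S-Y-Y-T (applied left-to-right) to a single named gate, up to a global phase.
T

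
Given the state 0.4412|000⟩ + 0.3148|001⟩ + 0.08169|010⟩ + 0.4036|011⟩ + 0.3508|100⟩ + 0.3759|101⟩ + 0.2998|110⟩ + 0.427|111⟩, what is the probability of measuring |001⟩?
0.0991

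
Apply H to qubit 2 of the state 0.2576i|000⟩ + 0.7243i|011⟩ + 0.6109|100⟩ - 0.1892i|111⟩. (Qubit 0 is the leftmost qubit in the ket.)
0.1822i|000⟩ + 0.1822i|001⟩ + 0.5122i|010⟩ - 0.5122i|011⟩ + 0.432|100⟩ + 0.432|101⟩ - 0.1338i|110⟩ + 0.1338i|111⟩

H on qubit 2 mixes each pair of kets that differ only in qubit 2: amplitudes (a, b) of (|…0…⟩, |…1…⟩) become ((a + b)/√2, (a − b)/√2). Kets absent from the input have amplitude 0.
(|000⟩, |001⟩): (a, b) = (0.2576i, 0) → (0.1822i, 0.1822i)
(|010⟩, |011⟩): (a, b) = (0, 0.7243i) → (0.5122i, -0.5122i)
(|100⟩, |101⟩): (a, b) = (0.6109, 0) → (0.432, 0.432)
(|110⟩, |111⟩): (a, b) = (0, -0.1892i) → (-0.1338i, 0.1338i)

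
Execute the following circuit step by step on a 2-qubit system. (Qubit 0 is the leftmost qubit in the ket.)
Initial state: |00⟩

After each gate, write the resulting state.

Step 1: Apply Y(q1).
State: i|01⟩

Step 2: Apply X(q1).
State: i|00⟩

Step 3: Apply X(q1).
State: i|01⟩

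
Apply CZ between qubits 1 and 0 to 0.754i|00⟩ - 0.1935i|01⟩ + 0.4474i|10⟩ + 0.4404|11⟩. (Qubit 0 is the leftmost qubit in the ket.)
0.754i|00⟩ - 0.1935i|01⟩ + 0.4474i|10⟩ - 0.4404|11⟩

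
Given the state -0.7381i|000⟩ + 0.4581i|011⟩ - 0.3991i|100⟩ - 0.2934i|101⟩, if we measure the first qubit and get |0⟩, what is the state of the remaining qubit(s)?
-0.8497i|00⟩ + 0.5273i|11⟩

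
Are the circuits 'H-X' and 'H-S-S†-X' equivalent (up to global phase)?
Yes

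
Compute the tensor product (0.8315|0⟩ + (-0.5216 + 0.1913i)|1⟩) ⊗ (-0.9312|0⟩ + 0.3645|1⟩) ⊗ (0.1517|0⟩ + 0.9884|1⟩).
-0.1175|000⟩ - 0.7653|001⟩ + 0.04598|010⟩ + 0.2996|011⟩ + (0.07368 - 0.02702i)|100⟩ + (0.4801 - 0.1761i)|101⟩ + (-0.02884 + 0.01058i)|110⟩ + (-0.1879 + 0.06892i)|111⟩

amp(|b₁b₂…⟩) = product of the factor amplitudes for bits b₁, b₂, …; only kets whose every factor amplitude is nonzero survive.
|000⟩: (0.8315)(-0.9312)(0.1517) = -0.1175
|001⟩: (0.8315)(-0.9312)(0.9884) = -0.7653
|010⟩: (0.8315)(0.3645)(0.1517) = 0.04598
|011⟩: (0.8315)(0.3645)(0.9884) = 0.2996
|100⟩: (-0.5216 + 0.1913i)(-0.9312)(0.1517) = (0.07368 - 0.02702i)
|101⟩: (-0.5216 + 0.1913i)(-0.9312)(0.9884) = (0.4801 - 0.1761i)
|110⟩: (-0.5216 + 0.1913i)(0.3645)(0.1517) = (-0.02884 + 0.01058i)
|111⟩: (-0.5216 + 0.1913i)(0.3645)(0.9884) = (-0.1879 + 0.06892i)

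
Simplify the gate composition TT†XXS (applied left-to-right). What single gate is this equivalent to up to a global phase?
S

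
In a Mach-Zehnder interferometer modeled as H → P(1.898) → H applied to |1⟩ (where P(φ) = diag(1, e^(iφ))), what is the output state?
(0.6607 - 0.4735i)|0⟩ + (0.3393 + 0.4735i)|1⟩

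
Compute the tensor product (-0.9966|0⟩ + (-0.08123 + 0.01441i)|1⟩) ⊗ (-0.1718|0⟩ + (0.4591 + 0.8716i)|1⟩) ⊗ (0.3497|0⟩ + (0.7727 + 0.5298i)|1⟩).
0.05987|000⟩ + (0.1323 + 0.09071i)|001⟩ + (-0.16 - 0.3038i)|010⟩ + (0.1067 - 0.9136i)|011⟩ + (0.00488 - 0.0008657i)|100⟩ + (0.01209 + 0.005481i)|101⟩ + (-0.01743 - 0.02245i)|110⟩ + (-0.004516 - 0.07601i)|111⟩

amp(|b₁b₂…⟩) = product of the factor amplitudes for bits b₁, b₂, …; only kets whose every factor amplitude is nonzero survive.
|000⟩: (-0.9966)(-0.1718)(0.3497) = 0.05987
|001⟩: (-0.9966)(-0.1718)(0.7727 + 0.5298i) = (0.1323 + 0.09071i)
|010⟩: (-0.9966)(0.4591 + 0.8716i)(0.3497) = (-0.16 - 0.3038i)
|011⟩: (-0.9966)(0.4591 + 0.8716i)(0.7727 + 0.5298i) = (0.1067 - 0.9136i)
|100⟩: (-0.08123 + 0.01441i)(-0.1718)(0.3497) = (0.00488 - 0.0008657i)
|101⟩: (-0.08123 + 0.01441i)(-0.1718)(0.7727 + 0.5298i) = (0.01209 + 0.005481i)
|110⟩: (-0.08123 + 0.01441i)(0.4591 + 0.8716i)(0.3497) = (-0.01743 - 0.02245i)
|111⟩: (-0.08123 + 0.01441i)(0.4591 + 0.8716i)(0.7727 + 0.5298i) = (-0.004516 - 0.07601i)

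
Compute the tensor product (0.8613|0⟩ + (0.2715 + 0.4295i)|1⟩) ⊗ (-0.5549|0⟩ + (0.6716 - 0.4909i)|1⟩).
-0.4779|00⟩ + (0.5784 - 0.4228i)|01⟩ + (-0.1507 - 0.2383i)|10⟩ + (0.3932 + 0.1552i)|11⟩

amp(|b₁b₂…⟩) = product of the factor amplitudes for bits b₁, b₂, …; only kets whose every factor amplitude is nonzero survive.
|00⟩: (0.8613)(-0.5549) = -0.4779
|01⟩: (0.8613)(0.6716 - 0.4909i) = (0.5784 - 0.4228i)
|10⟩: (0.2715 + 0.4295i)(-0.5549) = (-0.1507 - 0.2383i)
|11⟩: (0.2715 + 0.4295i)(0.6716 - 0.4909i) = (0.3932 + 0.1552i)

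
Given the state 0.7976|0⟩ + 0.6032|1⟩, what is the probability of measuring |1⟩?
0.3639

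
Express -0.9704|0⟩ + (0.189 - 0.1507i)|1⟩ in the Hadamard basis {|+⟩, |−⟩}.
(-0.5525 - 0.1066i)|+⟩ + (-0.8198 + 0.1066i)|−⟩

With |ψ⟩ = α|0⟩ + β|1⟩, the Hadamard-basis coefficients are ⟨+|ψ⟩ = (α + β)/√2 and ⟨−|ψ⟩ = (α − β)/√2.
Here α = -0.9704, β = (0.189 - 0.1507i): (α + β)/√2 = (-0.5525 - 0.1066i), (α − β)/√2 = (-0.8198 + 0.1066i).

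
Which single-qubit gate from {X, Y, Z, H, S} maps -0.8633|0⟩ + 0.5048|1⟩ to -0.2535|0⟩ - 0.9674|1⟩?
H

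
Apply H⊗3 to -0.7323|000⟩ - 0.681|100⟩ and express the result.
-0.4997|000⟩ - 0.4997|001⟩ - 0.4997|010⟩ - 0.4997|011⟩ - 0.01814|100⟩ - 0.01814|101⟩ - 0.01814|110⟩ - 0.01814|111⟩

H⊗3 gives amp(|y⟩) = (1/2√2) Σ_x (−1)^(x·y) amp(|x⟩), where x·y is the number of positions in which both x and y have a 1.
|000⟩: (-0.7323 - 0.681)/(2√2) = -0.4997
|001⟩: (-0.7323 - 0.681)/(2√2) = -0.4997
|010⟩: (-0.7323 - 0.681)/(2√2) = -0.4997
|011⟩: (-0.7323 - 0.681)/(2√2) = -0.4997
|100⟩: (-0.7323 + 0.681)/(2√2) = -0.01814
|101⟩: (-0.7323 + 0.681)/(2√2) = -0.01814
|110⟩: (-0.7323 + 0.681)/(2√2) = -0.01814
|111⟩: (-0.7323 + 0.681)/(2√2) = -0.01814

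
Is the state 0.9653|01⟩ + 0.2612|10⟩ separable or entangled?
Entangled

Writing the state as a|00⟩ + b|01⟩ + c|10⟩ + d|11⟩, it is a product state iff ad − bc = 0.
Here (a, b, c, d) = (0, 0.9653, 0.2612, 0): ad − bc = (0)(0) − (0.9653)(0.2612) = -0.2521 ≠ 0, so the state is entangled.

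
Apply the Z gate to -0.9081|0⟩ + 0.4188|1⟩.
-0.9081|0⟩ - 0.4188|1⟩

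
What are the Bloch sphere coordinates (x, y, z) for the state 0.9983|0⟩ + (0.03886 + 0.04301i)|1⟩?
(0.07759, 0.08587, 0.9932)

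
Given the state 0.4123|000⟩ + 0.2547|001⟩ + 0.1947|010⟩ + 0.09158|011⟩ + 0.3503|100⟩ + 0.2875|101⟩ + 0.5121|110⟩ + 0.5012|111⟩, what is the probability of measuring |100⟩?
0.1227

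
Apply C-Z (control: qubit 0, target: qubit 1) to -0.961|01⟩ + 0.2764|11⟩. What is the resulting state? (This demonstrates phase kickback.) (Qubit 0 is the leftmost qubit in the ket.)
-0.961|01⟩ - 0.2764|11⟩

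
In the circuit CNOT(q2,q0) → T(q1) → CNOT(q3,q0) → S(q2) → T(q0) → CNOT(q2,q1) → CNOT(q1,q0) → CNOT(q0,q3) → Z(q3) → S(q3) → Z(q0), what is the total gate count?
11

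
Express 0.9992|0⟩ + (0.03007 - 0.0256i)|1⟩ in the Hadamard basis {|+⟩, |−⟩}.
(0.7278 - 0.0181i)|+⟩ + (0.6853 + 0.0181i)|−⟩

With |ψ⟩ = α|0⟩ + β|1⟩, the Hadamard-basis coefficients are ⟨+|ψ⟩ = (α + β)/√2 and ⟨−|ψ⟩ = (α − β)/√2.
Here α = 0.9992, β = (0.03007 - 0.0256i): (α + β)/√2 = (0.7278 - 0.0181i), (α − β)/√2 = (0.6853 + 0.0181i).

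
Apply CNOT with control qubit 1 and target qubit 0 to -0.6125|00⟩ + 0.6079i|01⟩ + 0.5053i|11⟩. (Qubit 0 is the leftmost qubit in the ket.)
-0.6125|00⟩ + 0.5053i|01⟩ + 0.6079i|11⟩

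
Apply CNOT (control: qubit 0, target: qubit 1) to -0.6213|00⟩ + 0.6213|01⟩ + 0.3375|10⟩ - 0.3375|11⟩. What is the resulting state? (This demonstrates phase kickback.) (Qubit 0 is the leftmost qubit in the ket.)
-0.6213|00⟩ + 0.6213|01⟩ - 0.3375|10⟩ + 0.3375|11⟩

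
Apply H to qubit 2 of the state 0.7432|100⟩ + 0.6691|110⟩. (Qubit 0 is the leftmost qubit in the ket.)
0.5255|100⟩ + 0.5255|101⟩ + 0.4731|110⟩ + 0.4731|111⟩

H on qubit 2 mixes each pair of kets that differ only in qubit 2: amplitudes (a, b) of (|…0…⟩, |…1…⟩) become ((a + b)/√2, (a − b)/√2). Kets absent from the input have amplitude 0.
(|100⟩, |101⟩): (a, b) = (0.7432, 0) → (0.5255, 0.5255)
(|110⟩, |111⟩): (a, b) = (0.6691, 0) → (0.4731, 0.4731)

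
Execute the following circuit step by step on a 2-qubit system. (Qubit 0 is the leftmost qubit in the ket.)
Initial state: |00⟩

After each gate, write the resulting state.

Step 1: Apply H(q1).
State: 1/√2|00⟩ + 1/√2|01⟩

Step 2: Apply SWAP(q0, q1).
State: 1/√2|00⟩ + 1/√2|10⟩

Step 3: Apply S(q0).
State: 1/√2|00⟩ + (1/√2)i|10⟩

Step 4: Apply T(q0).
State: 1/√2|00⟩ + (-1/2 + (1/2)i)|10⟩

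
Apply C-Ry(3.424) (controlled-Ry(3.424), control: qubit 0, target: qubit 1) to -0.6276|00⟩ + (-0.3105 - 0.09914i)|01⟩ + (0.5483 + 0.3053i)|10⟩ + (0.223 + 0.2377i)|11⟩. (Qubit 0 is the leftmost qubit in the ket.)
-0.6276|00⟩ + (-0.3105 - 0.09914i)|01⟩ + (-0.2979 - 0.2783i)|10⟩ + (0.5115 + 0.2688i)|11⟩

C-Ry(3.424) leaves the control-|0⟩ kets |00⟩, |01⟩ unchanged and applies Ry(3.424) to qubit 1 on the control-|1⟩ pair (|10⟩, |11⟩).
Ry(3.424) = [[cos(θ/2), −sin(θ/2)], [sin(θ/2), cos(θ/2)]]; θ = 3.424, cos(θ/2) ≈ -0.140735, sin(θ/2) ≈ 0.990047.
With a = amp(|10⟩) = (0.5483 + 0.3053i) and b = amp(|11⟩) = (0.223 + 0.2377i):
new amp(|10⟩) = (-0.140735)·a + (-0.990047)·b = (-0.2979 - 0.2783i)
new amp(|11⟩) = (0.990047)·a + (-0.140735)·b = (0.5115 + 0.2688i)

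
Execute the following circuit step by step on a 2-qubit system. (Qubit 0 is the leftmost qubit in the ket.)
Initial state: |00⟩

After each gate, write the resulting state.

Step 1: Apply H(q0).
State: 1/√2|00⟩ + 1/√2|10⟩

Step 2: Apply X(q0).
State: 1/√2|00⟩ + 1/√2|10⟩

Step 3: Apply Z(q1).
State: 1/√2|00⟩ + 1/√2|10⟩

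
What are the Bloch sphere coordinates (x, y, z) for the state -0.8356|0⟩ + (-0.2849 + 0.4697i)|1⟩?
(0.4761, -0.785, 0.3964)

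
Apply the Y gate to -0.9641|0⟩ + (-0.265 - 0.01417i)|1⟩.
(-0.01417 + 0.265i)|0⟩ - 0.9641i|1⟩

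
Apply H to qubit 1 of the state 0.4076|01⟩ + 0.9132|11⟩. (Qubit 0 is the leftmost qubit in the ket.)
0.2882|00⟩ - 0.2882|01⟩ + 0.6457|10⟩ - 0.6457|11⟩

H on qubit 1 mixes each pair of kets that differ only in qubit 1: amplitudes (a, b) of (|…0…⟩, |…1…⟩) become ((a + b)/√2, (a − b)/√2). Kets absent from the input have amplitude 0.
(|00⟩, |01⟩): (a, b) = (0, 0.4076) → (0.2882, -0.2882)
(|10⟩, |11⟩): (a, b) = (0, 0.9132) → (0.6457, -0.6457)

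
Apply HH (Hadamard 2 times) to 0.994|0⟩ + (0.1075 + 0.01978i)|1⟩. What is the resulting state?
0.994|0⟩ + (0.1075 + 0.01978i)|1⟩

H² = I, so an even number of Hadamards cancels: H^2 = I and the state is unchanged.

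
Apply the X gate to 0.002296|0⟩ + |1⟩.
|0⟩ + 0.002296|1⟩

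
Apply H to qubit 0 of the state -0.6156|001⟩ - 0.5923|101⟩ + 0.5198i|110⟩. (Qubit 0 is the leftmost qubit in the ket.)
-0.8541|001⟩ + 0.3676i|010⟩ - 0.01648|101⟩ - 0.3676i|110⟩

H on qubit 0 mixes each pair of kets that differ only in qubit 0: amplitudes (a, b) of (|…0…⟩, |…1…⟩) become ((a + b)/√2, (a − b)/√2). Kets absent from the input have amplitude 0.
(|001⟩, |101⟩): (a, b) = (-0.6156, -0.5923) → (-0.8541, -0.01648)
(|010⟩, |110⟩): (a, b) = (0, 0.5198i) → (0.3676i, -0.3676i)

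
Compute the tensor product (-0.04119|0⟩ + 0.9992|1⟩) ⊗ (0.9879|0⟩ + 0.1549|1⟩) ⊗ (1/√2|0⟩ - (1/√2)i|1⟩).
-0.02877|000⟩ + 0.02877i|001⟩ - 0.004512|010⟩ + 0.004512i|011⟩ + 0.698|100⟩ - 0.698i|101⟩ + 0.1094|110⟩ - 0.1094i|111⟩

amp(|b₁b₂…⟩) = product of the factor amplitudes for bits b₁, b₂, …; only kets whose every factor amplitude is nonzero survive.
|000⟩: (-0.04119)(0.9879)(1/√2) = -0.02877
|001⟩: (-0.04119)(0.9879)(-(1/√2)i) = 0.02877i
|010⟩: (-0.04119)(0.1549)(1/√2) = -0.004512
|011⟩: (-0.04119)(0.1549)(-(1/√2)i) = 0.004512i
|100⟩: (0.9992)(0.9879)(1/√2) = 0.698
|101⟩: (0.9992)(0.9879)(-(1/√2)i) = -0.698i
|110⟩: (0.9992)(0.1549)(1/√2) = 0.1094
|111⟩: (0.9992)(0.1549)(-(1/√2)i) = -0.1094i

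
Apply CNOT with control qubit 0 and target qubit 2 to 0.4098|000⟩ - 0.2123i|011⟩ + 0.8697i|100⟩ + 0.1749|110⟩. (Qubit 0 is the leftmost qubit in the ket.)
0.4098|000⟩ - 0.2123i|011⟩ + 0.8697i|101⟩ + 0.1749|111⟩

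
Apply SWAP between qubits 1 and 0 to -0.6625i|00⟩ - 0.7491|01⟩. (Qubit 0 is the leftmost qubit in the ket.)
-0.6625i|00⟩ - 0.7491|10⟩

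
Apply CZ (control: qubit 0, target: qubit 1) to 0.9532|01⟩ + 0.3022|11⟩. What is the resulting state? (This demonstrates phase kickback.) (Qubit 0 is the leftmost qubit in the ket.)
0.9532|01⟩ - 0.3022|11⟩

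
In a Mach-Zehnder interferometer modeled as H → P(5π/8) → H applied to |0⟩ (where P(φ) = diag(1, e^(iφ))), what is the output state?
(0.3087 + 0.4619i)|0⟩ + (0.6913 - 0.4619i)|1⟩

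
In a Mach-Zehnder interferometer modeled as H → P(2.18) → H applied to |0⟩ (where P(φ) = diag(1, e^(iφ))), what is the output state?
(0.2139 + 0.4101i)|0⟩ + (0.7861 - 0.4101i)|1⟩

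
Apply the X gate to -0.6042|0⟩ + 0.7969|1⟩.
0.7969|0⟩ - 0.6042|1⟩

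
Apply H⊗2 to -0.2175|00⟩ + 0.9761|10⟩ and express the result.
0.3793|00⟩ + 0.3793|01⟩ - 0.5968|10⟩ - 0.5968|11⟩

H⊗2 gives amp(|y⟩) = (1/2) Σ_x (−1)^(x·y) amp(|x⟩), where x·y is the number of positions in which both x and y have a 1.
|00⟩: (-0.2175 + 0.9761)/2 = 0.3793
|01⟩: (-0.2175 + 0.9761)/2 = 0.3793
|10⟩: (-0.2175 - 0.9761)/2 = -0.5968
|11⟩: (-0.2175 - 0.9761)/2 = -0.5968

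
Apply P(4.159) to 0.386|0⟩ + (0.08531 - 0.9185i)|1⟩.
0.386|0⟩ + (-0.8262 + 0.4102i)|1⟩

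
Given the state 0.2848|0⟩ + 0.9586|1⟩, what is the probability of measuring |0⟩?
0.08111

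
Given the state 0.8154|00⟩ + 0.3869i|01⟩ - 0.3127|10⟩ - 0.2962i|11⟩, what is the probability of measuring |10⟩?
0.09778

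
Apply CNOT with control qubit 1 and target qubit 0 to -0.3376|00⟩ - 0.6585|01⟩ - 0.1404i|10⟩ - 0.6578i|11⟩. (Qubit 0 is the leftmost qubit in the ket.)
-0.3376|00⟩ - 0.6578i|01⟩ - 0.1404i|10⟩ - 0.6585|11⟩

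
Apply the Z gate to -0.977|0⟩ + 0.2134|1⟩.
-0.977|0⟩ - 0.2134|1⟩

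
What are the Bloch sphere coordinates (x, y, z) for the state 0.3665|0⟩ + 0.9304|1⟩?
(0.682, 0, -0.7313)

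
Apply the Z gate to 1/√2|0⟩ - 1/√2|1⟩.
1/√2|0⟩ + 1/√2|1⟩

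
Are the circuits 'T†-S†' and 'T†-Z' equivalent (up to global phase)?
No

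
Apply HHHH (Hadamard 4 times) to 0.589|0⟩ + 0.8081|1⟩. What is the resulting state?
0.589|0⟩ + 0.8081|1⟩

H² = I, so an even number of Hadamards cancels: H^4 = I and the state is unchanged.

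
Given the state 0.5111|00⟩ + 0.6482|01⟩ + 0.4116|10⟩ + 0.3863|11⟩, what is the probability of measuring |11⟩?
0.1492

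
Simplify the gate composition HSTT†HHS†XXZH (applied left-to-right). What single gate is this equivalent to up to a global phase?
X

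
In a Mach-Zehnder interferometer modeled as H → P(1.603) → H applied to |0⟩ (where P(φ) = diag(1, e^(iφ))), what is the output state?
(0.4839 + 0.4997i)|0⟩ + (0.5161 - 0.4997i)|1⟩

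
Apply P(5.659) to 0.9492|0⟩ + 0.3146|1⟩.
0.9492|0⟩ + (0.2553 - 0.1839i)|1⟩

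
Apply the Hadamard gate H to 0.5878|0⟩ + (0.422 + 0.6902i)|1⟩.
(0.714 + 0.488i)|0⟩ + (0.1172 - 0.488i)|1⟩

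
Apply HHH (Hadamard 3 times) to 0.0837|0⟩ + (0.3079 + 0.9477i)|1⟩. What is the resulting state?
(0.2769 + 0.6701i)|0⟩ + (-0.1585 - 0.6701i)|1⟩

H² = I, so H^3 = H: a single Hadamard. With (a, b) = (0.0837, (0.3079 + 0.9477i)), H gives ((a + b)/√2, (a − b)/√2) = ((0.2769 + 0.6701i), (-0.1585 - 0.6701i)).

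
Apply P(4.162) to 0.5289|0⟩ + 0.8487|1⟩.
0.5289|0⟩ + (-0.4439 - 0.7234i)|1⟩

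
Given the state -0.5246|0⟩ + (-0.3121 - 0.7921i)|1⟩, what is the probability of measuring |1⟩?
0.7248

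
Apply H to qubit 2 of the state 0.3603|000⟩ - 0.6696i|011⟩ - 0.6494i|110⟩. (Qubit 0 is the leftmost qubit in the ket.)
0.2548|000⟩ + 0.2548|001⟩ - 0.4735i|010⟩ + 0.4735i|011⟩ - 0.4592i|110⟩ - 0.4592i|111⟩

H on qubit 2 mixes each pair of kets that differ only in qubit 2: amplitudes (a, b) of (|…0…⟩, |…1…⟩) become ((a + b)/√2, (a − b)/√2). Kets absent from the input have amplitude 0.
(|000⟩, |001⟩): (a, b) = (0.3603, 0) → (0.2548, 0.2548)
(|010⟩, |011⟩): (a, b) = (0, -0.6696i) → (-0.4735i, 0.4735i)
(|110⟩, |111⟩): (a, b) = (-0.6494i, 0) → (-0.4592i, -0.4592i)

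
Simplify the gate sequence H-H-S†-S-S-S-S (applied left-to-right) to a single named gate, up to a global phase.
S†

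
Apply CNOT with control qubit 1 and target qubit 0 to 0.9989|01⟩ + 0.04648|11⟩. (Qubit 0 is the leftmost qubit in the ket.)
0.04648|01⟩ + 0.9989|11⟩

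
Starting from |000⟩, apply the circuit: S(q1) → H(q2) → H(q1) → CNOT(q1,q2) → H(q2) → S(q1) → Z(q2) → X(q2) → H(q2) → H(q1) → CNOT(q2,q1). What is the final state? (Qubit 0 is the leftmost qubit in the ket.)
(1/√8 + (1/√8)i)|000⟩ + (-1/√8 + (1/√8)i)|001⟩ + (1/√8 - (1/√8)i)|010⟩ + (-1/√8 - (1/√8)i)|011⟩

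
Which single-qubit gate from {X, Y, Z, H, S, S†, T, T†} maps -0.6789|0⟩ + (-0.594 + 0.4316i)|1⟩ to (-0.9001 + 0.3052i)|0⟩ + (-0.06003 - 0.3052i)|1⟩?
H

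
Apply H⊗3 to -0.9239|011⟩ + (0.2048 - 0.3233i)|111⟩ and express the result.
(-0.2542 - 0.1143i)|000⟩ + (0.2542 + 0.1143i)|001⟩ + (0.2542 + 0.1143i)|010⟩ + (-0.2542 - 0.1143i)|011⟩ + (-0.3991 + 0.1143i)|100⟩ + (0.3991 - 0.1143i)|101⟩ + (0.3991 - 0.1143i)|110⟩ + (-0.3991 + 0.1143i)|111⟩

H⊗3 gives amp(|y⟩) = (1/2√2) Σ_x (−1)^(x·y) amp(|x⟩), where x·y is the number of positions in which both x and y have a 1.
|000⟩: (-0.9239 + (0.2048 - 0.3233i))/(2√2) = (-0.2542 - 0.1143i)
|001⟩: (0.9239 - (0.2048 - 0.3233i))/(2√2) = (0.2542 + 0.1143i)
|010⟩: (0.9239 - (0.2048 - 0.3233i))/(2√2) = (0.2542 + 0.1143i)
|011⟩: (-0.9239 + (0.2048 - 0.3233i))/(2√2) = (-0.2542 - 0.1143i)
|100⟩: (-0.9239 - (0.2048 - 0.3233i))/(2√2) = (-0.3991 + 0.1143i)
|101⟩: (0.9239 + (0.2048 - 0.3233i))/(2√2) = (0.3991 - 0.1143i)
|110⟩: (0.9239 + (0.2048 - 0.3233i))/(2√2) = (0.3991 - 0.1143i)
|111⟩: (-0.9239 - (0.2048 - 0.3233i))/(2√2) = (-0.3991 + 0.1143i)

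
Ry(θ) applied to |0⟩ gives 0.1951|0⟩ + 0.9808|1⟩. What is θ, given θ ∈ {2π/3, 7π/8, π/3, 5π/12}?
7π/8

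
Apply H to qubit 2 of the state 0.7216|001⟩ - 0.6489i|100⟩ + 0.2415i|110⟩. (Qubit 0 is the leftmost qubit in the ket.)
0.5102|000⟩ - 0.5102|001⟩ - 0.4588i|100⟩ - 0.4588i|101⟩ + 0.1708i|110⟩ + 0.1708i|111⟩

H on qubit 2 mixes each pair of kets that differ only in qubit 2: amplitudes (a, b) of (|…0…⟩, |…1…⟩) become ((a + b)/√2, (a − b)/√2). Kets absent from the input have amplitude 0.
(|000⟩, |001⟩): (a, b) = (0, 0.7216) → (0.5102, -0.5102)
(|100⟩, |101⟩): (a, b) = (-0.6489i, 0) → (-0.4588i, -0.4588i)
(|110⟩, |111⟩): (a, b) = (0.2415i, 0) → (0.1708i, 0.1708i)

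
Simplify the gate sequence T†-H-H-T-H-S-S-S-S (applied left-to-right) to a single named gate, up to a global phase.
H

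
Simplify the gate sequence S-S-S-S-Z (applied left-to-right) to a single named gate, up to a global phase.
Z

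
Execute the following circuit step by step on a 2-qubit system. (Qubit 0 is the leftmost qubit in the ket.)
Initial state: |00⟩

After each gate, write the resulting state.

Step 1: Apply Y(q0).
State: i|10⟩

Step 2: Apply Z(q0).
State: -i|10⟩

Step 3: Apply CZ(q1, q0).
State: -i|10⟩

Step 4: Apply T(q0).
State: (1/√2 - (1/√2)i)|10⟩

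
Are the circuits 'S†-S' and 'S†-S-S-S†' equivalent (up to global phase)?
Yes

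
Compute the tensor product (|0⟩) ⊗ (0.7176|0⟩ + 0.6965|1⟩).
0.7176|00⟩ + 0.6965|01⟩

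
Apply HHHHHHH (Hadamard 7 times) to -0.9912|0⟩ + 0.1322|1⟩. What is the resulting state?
-0.6074|0⟩ - 0.7944|1⟩

H² = I, so H^7 = H: a single Hadamard. With (a, b) = (-0.9912, 0.1322), H gives ((a + b)/√2, (a − b)/√2) = (-0.6074, -0.7944).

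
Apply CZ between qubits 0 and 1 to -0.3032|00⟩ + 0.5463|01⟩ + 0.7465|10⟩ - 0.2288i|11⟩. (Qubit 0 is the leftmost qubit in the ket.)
-0.3032|00⟩ + 0.5463|01⟩ + 0.7465|10⟩ + 0.2288i|11⟩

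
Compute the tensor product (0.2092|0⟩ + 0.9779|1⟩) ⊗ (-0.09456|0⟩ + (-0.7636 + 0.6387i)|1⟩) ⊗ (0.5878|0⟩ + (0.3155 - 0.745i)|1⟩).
-0.01163|000⟩ + (-0.006241 + 0.01474i)|001⟩ + (-0.0939 + 0.07854i)|010⟩ + (0.04914 + 0.1612i)|011⟩ - 0.05435|100⟩ + (-0.02917 + 0.06889i)|101⟩ + (-0.4389 + 0.3671i)|110⟩ + (0.2297 + 0.7534i)|111⟩

amp(|b₁b₂…⟩) = product of the factor amplitudes for bits b₁, b₂, …; only kets whose every factor amplitude is nonzero survive.
|000⟩: (0.2092)(-0.09456)(0.5878) = -0.01163
|001⟩: (0.2092)(-0.09456)(0.3155 - 0.745i) = (-0.006241 + 0.01474i)
|010⟩: (0.2092)(-0.7636 + 0.6387i)(0.5878) = (-0.0939 + 0.07854i)
|011⟩: (0.2092)(-0.7636 + 0.6387i)(0.3155 - 0.745i) = (0.04914 + 0.1612i)
|100⟩: (0.9779)(-0.09456)(0.5878) = -0.05435
|101⟩: (0.9779)(-0.09456)(0.3155 - 0.745i) = (-0.02917 + 0.06889i)
|110⟩: (0.9779)(-0.7636 + 0.6387i)(0.5878) = (-0.4389 + 0.3671i)
|111⟩: (0.9779)(-0.7636 + 0.6387i)(0.3155 - 0.745i) = (0.2297 + 0.7534i)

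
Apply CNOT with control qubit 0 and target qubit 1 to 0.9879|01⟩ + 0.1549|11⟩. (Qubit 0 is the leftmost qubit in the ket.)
0.9879|01⟩ + 0.1549|10⟩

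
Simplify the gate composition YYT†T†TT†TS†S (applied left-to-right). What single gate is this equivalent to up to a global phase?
T†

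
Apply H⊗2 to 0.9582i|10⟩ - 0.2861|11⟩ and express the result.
(-0.1431 + 0.4791i)|00⟩ + (0.1431 + 0.4791i)|01⟩ + (0.1431 - 0.4791i)|10⟩ + (-0.1431 - 0.4791i)|11⟩

H⊗2 gives amp(|y⟩) = (1/2) Σ_x (−1)^(x·y) amp(|x⟩), where x·y is the number of positions in which both x and y have a 1.
|00⟩: (0.9582i - 0.2861)/2 = (-0.1431 + 0.4791i)
|01⟩: (0.9582i + 0.2861)/2 = (0.1431 + 0.4791i)
|10⟩: (-0.9582i + 0.2861)/2 = (0.1431 - 0.4791i)
|11⟩: (-0.9582i - 0.2861)/2 = (-0.1431 - 0.4791i)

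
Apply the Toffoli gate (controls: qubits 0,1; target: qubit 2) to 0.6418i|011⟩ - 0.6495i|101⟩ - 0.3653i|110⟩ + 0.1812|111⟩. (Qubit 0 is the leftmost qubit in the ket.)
0.6418i|011⟩ - 0.6495i|101⟩ + 0.1812|110⟩ - 0.3653i|111⟩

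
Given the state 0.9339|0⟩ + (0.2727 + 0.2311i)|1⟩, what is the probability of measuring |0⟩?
0.8722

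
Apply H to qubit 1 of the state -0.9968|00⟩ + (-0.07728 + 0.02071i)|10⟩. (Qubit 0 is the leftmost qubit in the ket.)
-0.7048|00⟩ - 0.7048|01⟩ + (-0.05465 + 0.01464i)|10⟩ + (-0.05465 + 0.01464i)|11⟩

H on qubit 1 mixes each pair of kets that differ only in qubit 1: amplitudes (a, b) of (|…0…⟩, |…1…⟩) become ((a + b)/√2, (a − b)/√2). Kets absent from the input have amplitude 0.
(|00⟩, |01⟩): (a, b) = (-0.9968, 0) → (-0.7048, -0.7048)
(|10⟩, |11⟩): (a, b) = ((-0.07728 + 0.02071i), 0) → ((-0.05465 + 0.01464i), (-0.05465 + 0.01464i))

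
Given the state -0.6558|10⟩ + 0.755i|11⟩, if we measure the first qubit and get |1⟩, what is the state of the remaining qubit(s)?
-0.6558|0⟩ + 0.755i|1⟩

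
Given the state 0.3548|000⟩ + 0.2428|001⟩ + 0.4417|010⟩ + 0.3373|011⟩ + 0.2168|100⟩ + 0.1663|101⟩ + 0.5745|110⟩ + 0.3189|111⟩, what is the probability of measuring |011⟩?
0.1138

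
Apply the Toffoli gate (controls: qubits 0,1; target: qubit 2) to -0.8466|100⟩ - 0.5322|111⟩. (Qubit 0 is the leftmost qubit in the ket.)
-0.8466|100⟩ - 0.5322|110⟩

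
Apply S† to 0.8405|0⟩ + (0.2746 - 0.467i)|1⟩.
0.8405|0⟩ + (-0.467 - 0.2746i)|1⟩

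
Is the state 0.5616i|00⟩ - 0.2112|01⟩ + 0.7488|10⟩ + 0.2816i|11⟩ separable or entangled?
Separable

Writing the state as a|00⟩ + b|01⟩ + c|10⟩ + d|11⟩, it is a product state iff ad − bc = 0.
Here (a, b, c, d) = (0.5616i, -0.2112, 0.7488, 0.2816i): ad − bc = (0.5616i)(0.2816i) − (-0.2112)(0.7488) = 0, so the state is separable.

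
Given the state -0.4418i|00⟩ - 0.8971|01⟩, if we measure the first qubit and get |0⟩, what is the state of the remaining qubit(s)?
-0.4418i|0⟩ - 0.8971|1⟩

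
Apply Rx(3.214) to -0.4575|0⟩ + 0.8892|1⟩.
(0.01656 - 0.8886i)|0⟩ + (-0.03219 + 0.4572i)|1⟩

Rx(3.214) = [[cos(θ/2), −i·sin(θ/2)], [−i·sin(θ/2), cos(θ/2)]]; θ = 3.214, cos(θ/2) ≈ -0.0361958, sin(θ/2) ≈ 0.999345.
With a = amp(|0⟩) = -0.4575 and b = amp(|1⟩) = 0.8892:
new amp(|0⟩) = (-0.0361958)·a + (-0.999345i)·b = (0.01656 - 0.8886i)
new amp(|1⟩) = (-0.999345i)·a + (-0.0361958)·b = (-0.03219 + 0.4572i)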